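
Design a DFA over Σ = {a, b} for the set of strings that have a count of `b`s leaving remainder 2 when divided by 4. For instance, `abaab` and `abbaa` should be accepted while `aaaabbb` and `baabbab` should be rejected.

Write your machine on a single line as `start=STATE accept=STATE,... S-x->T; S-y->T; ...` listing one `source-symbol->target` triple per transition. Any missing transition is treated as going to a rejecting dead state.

start=s0; accept=s2; s0-a->s0; s0-b->s1; s1-a->s1; s1-b->s2; s2-a->s2; s2-b->s3; s3-a->s3; s3-b->s0

The only thing that matters is how many `b`s have appeared, reduced mod 4. Use one state per residue: s0 for 0, …, s3 for 3. Reading `b` moves to the next residue; anything else stays put. s2 is accepting.
With 4 states:
        a   b  
>  s0   s0  s1 
   s1   s1  s2 
 * s2   s2  s3 
   s3   s3  s0 
(> = start, * = accepting)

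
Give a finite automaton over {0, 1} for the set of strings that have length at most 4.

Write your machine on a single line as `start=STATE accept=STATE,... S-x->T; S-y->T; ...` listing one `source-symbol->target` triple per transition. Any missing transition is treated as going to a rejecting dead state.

start=S0; accept=S0,S1,S2,S3,S4; S0-0->S1; S0-1->S1; S1-0->S2; S1-1->S2; S2-0->S3; S2-1->S3; S3-0->S4; S3-1->S4; S4-0->S5; S4-1->S5; S5-0->S5; S5-1->S5

Count input length up to 5: every symbol moves from S0 toward S5, which means 'more than 4' and absorbs. Accept from {S0, S1, S2, S3, S4}.
        0   1  
>* S0   S1  S1 
 * S1   S2  S2 
 * S2   S3  S3 
 * S3   S4  S4 
 * S4   S5  S5 
   S5   S5  S5 
(> = start, * = accepting)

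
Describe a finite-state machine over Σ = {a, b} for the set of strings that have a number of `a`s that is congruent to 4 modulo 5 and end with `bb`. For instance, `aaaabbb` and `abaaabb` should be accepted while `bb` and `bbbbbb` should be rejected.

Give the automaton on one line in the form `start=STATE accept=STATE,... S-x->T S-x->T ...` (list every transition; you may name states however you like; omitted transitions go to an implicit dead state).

start=q0 accept=q6 q0-a->q1 q0-b->q0 q1-a->q2 q1-b->q1 q2-a->q3 q2-b->q2 q3-a->q4 q3-b->q3 q4-a->q0 q4-b->q5 q5-a->q0 q5-b->q6 q6-a->q0 q6-b->q6

Build one automaton per condition and run them in lockstep. One (5 states) tracks the count of `a`s modulo 5; the other (3 states) tracks how much of the suffix `bb` has currently been matched. Each combined state is a pair, one component from each; accept when both components accept. Equivalent product states are then merged.
With 7 states:
        a   b  
>  q0   q1  q0 
   q1   q2  q1 
   q2   q3  q2 
   q3   q4  q3 
   q4   q0  q5 
   q5   q0  q6 
 * q6   q0  q6 
(> = start, * = accepting)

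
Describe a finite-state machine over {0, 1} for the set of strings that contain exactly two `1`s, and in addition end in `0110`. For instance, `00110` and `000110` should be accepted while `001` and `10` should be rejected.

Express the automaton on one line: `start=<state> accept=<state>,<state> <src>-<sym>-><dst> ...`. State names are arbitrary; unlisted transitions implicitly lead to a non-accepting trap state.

Handle the two conditions separately and then intersect. One (4 states) tracks the count of `1`s, saturating at 3; the other (5 states) tracks how much of the suffix `0110` has currently been matched. Each combined state is a pair, one component from each; accept when both components accept. Minimizing collapses redundant product states.
        0   1  
>  S0   S1  S2 
   S1   S1  S3 
   S2   S2  S2 
   S3   S2  S4 
   S4   S5  S2 
 * S5   S2  S2 
(> = start, * = accepting)

start=S0 accept=S5 S0-0->S1 S0-1->S2 S1-0->S1 S1-1->S3 S2-0->S2 S2-1->S2 S3-0->S2 S3-1->S4 S4-0->S5 S4-1->S2 S5-0->S2 S5-1->S2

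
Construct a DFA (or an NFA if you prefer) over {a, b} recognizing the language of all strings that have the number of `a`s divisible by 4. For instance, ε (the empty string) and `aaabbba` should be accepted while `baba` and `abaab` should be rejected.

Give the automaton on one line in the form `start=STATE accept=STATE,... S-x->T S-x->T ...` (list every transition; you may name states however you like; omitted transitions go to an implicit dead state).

start=q0 accept=q0 q0-a->q1 q0-b->q0 q1-a->q2 q1-b->q1 q2-a->q3 q2-b->q2 q3-a->q0 q3-b->q3

Keep the running count of `a`s modulo 4: each `a` advances along the cycle q0 → q1 → q2 → q3 → q0 while other symbols loop. Accept at q0.
4 states suffice.
        a   b  
>* q0   q1  q0 
   q1   q2  q1 
   q2   q3  q2 
   q3   q0  q3 
(> = start, * = accepting)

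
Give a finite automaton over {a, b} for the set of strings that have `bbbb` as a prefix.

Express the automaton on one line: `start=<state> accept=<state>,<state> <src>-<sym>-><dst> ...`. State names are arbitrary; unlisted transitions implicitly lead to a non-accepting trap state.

start=s0 accept=s4 s0-a->s5 s0-b->s1 s1-a->s5 s1-b->s2 s2-a->s5 s2-b->s3 s3-a->s5 s3-b->s4 s4-a->s4 s4-b->s4 s5-a->s5 s5-b->s5

Check the first 4 symbols one by one: s0 through s3 record how many have matched `bbbb` so far; any wrong symbol goes to the dead state s5. After all 4 match we enter the accepting sink s4.
With 6 states:
        a   b  
>  s0   s5  s1 
   s1   s5  s2 
   s2   s5  s3 
   s3   s5  s4 
 * s4   s4  s4 
   s5   s5  s5 
(> = start, * = accepting)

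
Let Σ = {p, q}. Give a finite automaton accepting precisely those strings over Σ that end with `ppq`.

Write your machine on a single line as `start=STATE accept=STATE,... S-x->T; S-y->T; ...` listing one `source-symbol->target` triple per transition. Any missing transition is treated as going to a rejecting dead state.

start=s0; accept=s3; s0-p->s1; s0-q->s0; s1-p->s2; s1-q->s0; s2-p->s2; s2-q->s3; s3-p->s1; s3-q->s0

Remember how much of `ppq` the current input suffix matches. State s0 means no match yet; s1 means the last symbol is `p`; s2 means the last 2 symbols are `pp`; s3 means the last 3 symbols are `ppq`. Only s3 accepts. On a mismatch, fall back to the longest proper suffix that is still a prefix of `ppq`.
A 4-state machine:
        p   q  
>  s0   s1  s0 
   s1   s2  s0 
   s2   s2  s3 
 * s3   s1  s0 
(> = start, * = accepting)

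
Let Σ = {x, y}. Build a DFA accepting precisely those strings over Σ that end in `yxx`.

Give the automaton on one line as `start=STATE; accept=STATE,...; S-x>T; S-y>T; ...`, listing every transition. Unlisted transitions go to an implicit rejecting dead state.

start=A; accept=D; A-x>A; A-y>B; B-x>C; B-y>B; C-x>D; C-y>B; D-x>A; D-y>B

Remember how much of `yxx` the current input suffix matches. State A means no match yet; B means the last symbol is `y`; C means the last 2 symbols are `yx`; D means the last 3 symbols are `yxx`. Only D accepts. On a mismatch, fall back to the longest proper suffix that is still a prefix of `yxx`.
A 4-state machine:
       x  y 
>  A   A  B 
   B   C  B 
   C   D  B 
 * D   A  B 
(> = start, * = accepting)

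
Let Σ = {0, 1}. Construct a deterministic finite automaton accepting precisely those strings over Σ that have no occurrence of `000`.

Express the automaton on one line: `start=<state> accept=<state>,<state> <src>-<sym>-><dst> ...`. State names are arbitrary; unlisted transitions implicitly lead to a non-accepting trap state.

Track partial matches of the forbidden pattern `000`. State D is a dead state reached once `000` has occurred; every other state accepts. A means no part of `000` is currently matched.
4 states suffice.
       0  1 
>* A   B  A 
 * B   C  A 
 * C   D  A 
   D   D  D 
(> = start, * = accepting)

start=A accept=A,B,C A-0->B A-1->A B-0->C B-1->A C-0->D C-1->A D-0->D D-1->D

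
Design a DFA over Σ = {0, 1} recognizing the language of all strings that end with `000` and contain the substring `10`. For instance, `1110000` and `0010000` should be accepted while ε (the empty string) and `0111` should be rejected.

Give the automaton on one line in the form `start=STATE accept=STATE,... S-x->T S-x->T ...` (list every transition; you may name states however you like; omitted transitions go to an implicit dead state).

start=A accept=E A-0->A A-1->B B-0->C B-1->B C-0->D C-1->B D-0->E D-1->B E-0->E E-1->B

Build one automaton per condition and run them in lockstep. The first has 4 states tracking how much of the suffix `000` has currently been matched; the second has 3 states tracking whether and how much of `10` has been seen. A product state is a pair (one from each), accepting exactly when both do. After merging equivalent states the machine shrinks.
5 states suffice.
       0  1 
>  A   A  B 
   B   C  B 
   C   D  B 
   D   E  B 
 * E   E  B 
(> = start, * = accepting)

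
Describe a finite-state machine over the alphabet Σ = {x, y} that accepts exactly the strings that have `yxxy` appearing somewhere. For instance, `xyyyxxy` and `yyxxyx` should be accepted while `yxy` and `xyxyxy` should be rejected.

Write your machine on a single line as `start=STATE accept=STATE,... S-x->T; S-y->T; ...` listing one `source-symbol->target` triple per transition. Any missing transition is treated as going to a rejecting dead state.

start=S0; accept=S4; S0-x->S0; S0-y->S1; S1-x->S2; S1-y->S1; S2-x->S3; S2-y->S1; S3-x->S0; S3-y->S4; S4-x->S4; S4-y->S4

Track how much of `yxxy` has been matched so far: state S0 is no progress, S4 is the absorbing accept state reached once `yxxy` has occurred. Intermediate states record partial matches; on a mismatch, fall back to the longest reusable overlap.
With 5 states:
        x   y  
>  S0   S0  S1 
   S1   S2  S1 
   S2   S3  S1 
   S3   S0  S4 
 * S4   S4  S4 
(> = start, * = accepting)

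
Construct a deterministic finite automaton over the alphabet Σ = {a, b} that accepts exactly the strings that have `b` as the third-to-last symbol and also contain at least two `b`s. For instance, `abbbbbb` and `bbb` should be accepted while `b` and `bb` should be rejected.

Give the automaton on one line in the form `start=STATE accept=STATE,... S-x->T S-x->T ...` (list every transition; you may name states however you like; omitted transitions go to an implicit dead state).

Build one automaton per condition and run them in lockstep. One (15 states) tracks the last 3 symbols read; the other (4 states) tracks the count of `b`s, saturating at 3. Each combined state is a pair, one component from each; accept when both components accept. Equivalent product states are then merged.
          a    b  
>  s0     s0   s1 
   s1     s2   s3 
   s2     s4   s5 
   s3     s6   s7 
   s4     s4   s8 
 * s5     s9   s3 
 * s6    s10   s5 
 * s7     s6   s7 
   s8     s9   s3 
   s9    s10   s5 
 * s10    s4   s8 
(> = start, * = accepting)

start=s0 accept=s5,s6,s7,s10 s0-a->s0 s0-b->s1 s1-a->s2 s1-b->s3 s2-a->s4 s2-b->s5 s3-a->s6 s3-b->s7 s4-a->s4 s4-b->s8 s5-a->s9 s5-b->s3 s6-a->s10 s6-b->s5 s7-a->s6 s7-b->s7 s8-a->s9 s8-b->s3 s9-a->s10 s9-b->s5 s10-a->s4 s10-b->s8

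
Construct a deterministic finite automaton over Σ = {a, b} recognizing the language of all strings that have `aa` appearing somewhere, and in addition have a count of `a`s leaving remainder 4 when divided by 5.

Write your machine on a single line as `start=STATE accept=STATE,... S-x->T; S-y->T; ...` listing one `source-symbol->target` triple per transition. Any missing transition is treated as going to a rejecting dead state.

start=q0; accept=q6; q0-a->q1; q0-b->q0; q1-a->q2; q1-b->q3; q2-a->q4; q2-b->q2; q3-a->q5; q3-b->q3; q4-a->q6; q4-b->q4; q5-a->q4; q5-b->q7; q6-a->q8; q6-b->q6; q7-a->q9; q7-b->q7; q8-a->q10; q8-b->q8; q9-a->q6; q9-b->q11; q10-a->q2; q10-b->q10; q11-a->q12; q11-b->q11; q12-a->q8; q12-b->q13; q13-a->q14; q13-b->q13; q14-a->q10; q14-b->q0

Build one automaton per condition and run them in lockstep. The first has 3 states tracking whether and how much of `aa` has been seen; the second has 5 states tracking the count of `a`s modulo 5. A product state is a pair (one from each), accepting exactly when both do.
With 15 states:
          a    b  
>  q0     q1   q0 
   q1     q2   q3 
   q2     q4   q2 
   q3     q5   q3 
   q4     q6   q4 
   q5     q4   q7 
 * q6     q8   q6 
   q7     q9   q7 
   q8    q10   q8 
   q9     q6  q11 
   q10    q2  q10 
   q11   q12  q11 
   q12    q8  q13 
   q13   q14  q13 
   q14   q10   q0 
(> = start, * = accepting)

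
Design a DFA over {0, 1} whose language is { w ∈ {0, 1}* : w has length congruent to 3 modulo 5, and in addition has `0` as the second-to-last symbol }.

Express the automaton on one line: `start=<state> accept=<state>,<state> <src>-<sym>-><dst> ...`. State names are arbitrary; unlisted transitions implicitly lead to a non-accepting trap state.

Build one automaton per condition and run them in lockstep. The first has 5 states tracking the input length modulo 5; the second has 7 states tracking the last 2 symbols read. A product state is a pair (one from each), accepting exactly when both do. After merging equivalent states the machine shrinks.
A 7-state machine:
       0  1 
>  A   B  B 
   B   C  D 
   C   E  E 
   D   F  F 
 * E   G  G 
   F   G  G 
   G   A  A 
(> = start, * = accepting)

start=A accept=E A-0->B A-1->B B-0->C B-1->D C-0->E C-1->E D-0->F D-1->F E-0->G E-1->G F-0->G F-1->G G-0->A G-1->A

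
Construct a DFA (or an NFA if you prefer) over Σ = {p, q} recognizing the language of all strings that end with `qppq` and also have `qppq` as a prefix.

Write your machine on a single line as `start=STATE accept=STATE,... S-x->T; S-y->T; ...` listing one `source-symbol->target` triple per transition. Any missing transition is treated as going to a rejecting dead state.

Build one automaton per condition and run them in lockstep. The first has 5 states tracking how much of the suffix `qppq` has currently been matched; the second has 6 states tracking whether the input so far still matches the prefix `qppq`. A product state is a pair (one from each), accepting exactly when both do.
With 14 states:
       p  q 
>  A   B  C 
   B   B  D 
   C   E  D 
   D   F  D 
   E   G  D 
   F   H  D 
   G   B  I 
   H   B  J 
 * I   K  L 
   J   F  D 
   K   M  L 
   L   K  L 
   M   N  I 
   N   N  L 
(> = start, * = accepting)

start=A; accept=I; A-p->B; A-q->C; B-p->B; B-q->D; C-p->E; C-q->D; D-p->F; D-q->D; E-p->G; E-q->D; F-p->H; F-q->D; G-p->B; G-q->I; H-p->B; H-q->J; I-p->K; I-q->L; J-p->F; J-q->D; K-p->M; K-q->L; L-p->K; L-q->L; M-p->N; M-q->I; N-p->N; N-q->L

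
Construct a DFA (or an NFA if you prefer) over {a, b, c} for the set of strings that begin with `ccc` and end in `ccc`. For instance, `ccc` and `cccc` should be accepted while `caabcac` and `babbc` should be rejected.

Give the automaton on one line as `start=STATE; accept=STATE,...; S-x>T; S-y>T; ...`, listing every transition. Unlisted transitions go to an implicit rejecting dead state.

Run two small machines in parallel and take their product. The first has 5 states tracking whether the input so far still matches the prefix `ccc`; the second has 4 states tracking how much of the suffix `ccc` has currently been matched. A product state is a pair (one from each), accepting exactly when both do. After merging equivalent states the machine shrinks.
8 states suffice.
        a   b   c  
>  S0   S1  S1  S2 
   S1   S1  S1  S1 
   S2   S1  S1  S3 
   S3   S1  S1  S4 
 * S4   S5  S5  S4 
   S5   S5  S5  S6 
   S6   S5  S5  S7 
   S7   S5  S5  S4 
(> = start, * = accepting)

start=S0; accept=S4; S0-a>S1; S0-b>S1; S0-c>S2; S1-a>S1; S1-b>S1; S1-c>S1; S2-a>S1; S2-b>S1; S2-c>S3; S3-a>S1; S3-b>S1; S3-c>S4; S4-a>S5; S4-b>S5; S4-c>S4; S5-a>S5; S5-b>S5; S5-c>S6; S6-a>S5; S6-b>S5; S6-c>S7; S7-a>S5; S7-b>S5; S7-c>S4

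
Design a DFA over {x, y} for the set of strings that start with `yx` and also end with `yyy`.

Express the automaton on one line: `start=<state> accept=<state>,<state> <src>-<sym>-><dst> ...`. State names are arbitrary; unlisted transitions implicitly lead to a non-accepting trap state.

start=S0 accept=S9 S0-x->S1 S0-y->S2 S1-x->S1 S1-y->S3 S2-x->S4 S2-y->S5 S3-x->S1 S3-y->S5 S4-x->S4 S4-y->S6 S5-x->S1 S5-y->S7 S6-x->S4 S6-y->S8 S7-x->S1 S7-y->S7 S8-x->S4 S8-y->S9 S9-x->S4 S9-y->S9

Run two small machines in parallel and take their product. One (4 states) tracks whether the input so far still matches the prefix `yx`; the other (4 states) tracks how much of the suffix `yyy` has currently been matched. Each combined state is a pair, one component from each; accept when both components accept.
10 states suffice.
        x   y  
>  S0   S1  S2 
   S1   S1  S3 
   S2   S4  S5 
   S3   S1  S5 
   S4   S4  S6 
   S5   S1  S7 
   S6   S4  S8 
   S7   S1  S7 
   S8   S4  S9 
 * S9   S4  S9 
(> = start, * = accepting)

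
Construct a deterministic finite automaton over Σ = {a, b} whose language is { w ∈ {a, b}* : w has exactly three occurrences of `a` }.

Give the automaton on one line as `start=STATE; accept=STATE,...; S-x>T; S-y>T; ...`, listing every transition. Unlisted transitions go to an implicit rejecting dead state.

start=s0; accept=s3; s0-a>s1; s0-b>s0; s1-a>s2; s1-b>s1; s2-a>s3; s2-b>s2; s3-a>s4; s3-b>s3; s4-a>s4; s4-b>s4

Only the number of `a`s matters, and only up to 4. Make a chain s0 → s1 → s2 → s3 → s4 advanced by each `a` (with s4 absorbing); every other symbol self-loops. The accepting set is {s3}.
        a   b  
>  s0   s1  s0 
   s1   s2  s1 
   s2   s3  s2 
 * s3   s4  s3 
   s4   s4  s4 
(> = start, * = accepting)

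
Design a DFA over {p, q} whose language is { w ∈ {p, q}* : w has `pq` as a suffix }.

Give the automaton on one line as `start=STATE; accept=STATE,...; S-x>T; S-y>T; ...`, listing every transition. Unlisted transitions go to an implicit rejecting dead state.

Let each state record the length of the longest suffix of the input read so far that is also a prefix of `pq`. B means the last symbol is `p`; C means the last 2 symbols are `pq`. Accept only at C, where the string currently ends in `pq`.
       p  q 
>  A   B  A 
   B   B  C 
 * C   B  A 
(> = start, * = accepting)

start=A; accept=C; A-p>B; A-q>A; B-p>B; B-q>C; C-p>B; C-q>A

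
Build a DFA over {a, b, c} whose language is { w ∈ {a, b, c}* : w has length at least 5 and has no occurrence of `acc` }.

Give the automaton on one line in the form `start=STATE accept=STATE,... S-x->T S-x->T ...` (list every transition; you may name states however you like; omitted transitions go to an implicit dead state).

Build one automaton per condition and run them in lockstep. One (7 states) tracks the input length, saturating at 6; the other (4 states) tracks partial matches of the forbidden pattern `acc`. Each combined state is a pair, one component from each; accept when both components accept. Equivalent product states are then merged.
          a    b    c  
>  S0     S1   S2   S2 
   S1     S3   S4   S5 
   S2     S3   S4   S4 
   S3     S6   S7   S8 
   S4     S6   S7   S7 
   S5     S6   S7   S9 
   S6    S10  S11  S12 
   S7    S10  S11  S11 
   S8    S10  S11   S9 
   S9     S9   S9   S9 
   S10   S13  S14  S15 
   S11   S13  S14  S14 
   S12   S13  S14   S9 
 * S13   S13  S14  S15 
 * S14   S13  S14  S14 
 * S15   S13  S14   S9 
(> = start, * = accepting)

start=S0 accept=S13,S14,S15 S0-a->S1 S0-b->S2 S0-c->S2 S1-a->S3 S1-b->S4 S1-c->S5 S2-a->S3 S2-b->S4 S2-c->S4 S3-a->S6 S3-b->S7 S3-c->S8 S4-a->S6 S4-b->S7 S4-c->S7 S5-a->S6 S5-b->S7 S5-c->S9 S6-a->S10 S6-b->S11 S6-c->S12 S7-a->S10 S7-b->S11 S7-c->S11 S8-a->S10 S8-b->S11 S8-c->S9 S9-a->S9 S9-b->S9 S9-c->S9 S10-a->S13 S10-b->S14 S10-c->S15 S11-a->S13 S11-b->S14 S11-c->S14 S12-a->S13 S12-b->S14 S12-c->S9 S13-a->S13 S13-b->S14 S13-c->S15 S14-a->S13 S14-b->S14 S14-c->S14 S15-a->S13 S15-b->S14 S15-c->S9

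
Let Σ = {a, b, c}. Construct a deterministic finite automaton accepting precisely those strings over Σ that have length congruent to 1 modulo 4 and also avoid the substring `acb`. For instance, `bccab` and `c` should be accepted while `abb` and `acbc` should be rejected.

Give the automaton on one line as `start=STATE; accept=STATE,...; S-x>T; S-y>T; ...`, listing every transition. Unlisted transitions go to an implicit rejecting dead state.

Run two small machines in parallel and take their product. One (4 states) tracks the input length modulo 4; the other (4 states) tracks partial matches of the forbidden pattern `acb`. Each combined state is a pair, one component from each; accept when both components accept. After merging equivalent states the machine shrinks.
13 states suffice.
          a    b    c  
>  s0     s1   s2   s2 
 * s1     s3   s4   s5 
 * s2     s3   s4   s4 
   s3     s6   s7   s8 
   s4     s6   s7   s7 
   s5     s6   s9   s7 
   s6    s10   s0  s11 
   s7    s10   s0   s0 
   s8    s10   s9   s0 
   s9     s9   s9   s9 
   s10    s1   s2  s12 
   s11    s1   s9   s2 
 * s12    s3   s9   s4 
(> = start, * = accepting)

start=s0; accept=s1,s2,s12; s0-a>s1; s0-b>s2; s0-c>s2; s1-a>s3; s1-b>s4; s1-c>s5; s2-a>s3; s2-b>s4; s2-c>s4; s3-a>s6; s3-b>s7; s3-c>s8; s4-a>s6; s4-b>s7; s4-c>s7; s5-a>s6; s5-b>s9; s5-c>s7; s6-a>s10; s6-b>s0; s6-c>s11; s7-a>s10; s7-b>s0; s7-c>s0; s8-a>s10; s8-b>s9; s8-c>s0; s9-a>s9; s9-b>s9; s9-c>s9; s10-a>s1; s10-b>s2; s10-c>s12; s11-a>s1; s11-b>s9; s11-c>s2; s12-a>s3; s12-b>s9; s12-c>s4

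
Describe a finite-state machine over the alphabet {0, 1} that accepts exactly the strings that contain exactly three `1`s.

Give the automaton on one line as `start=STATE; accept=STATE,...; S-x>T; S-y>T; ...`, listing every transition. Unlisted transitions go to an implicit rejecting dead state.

start=S0; accept=S3; S0-0>S0; S0-1>S1; S1-0>S1; S1-1>S2; S2-0>S2; S2-1>S3; S3-0>S3; S3-1>S4; S4-0>S4; S4-1>S4

Only the number of `1`s matters, and only up to 4. Make a chain S0 → S1 → S2 → S3 → S4 advanced by each `1` (with S4 absorbing); every other symbol self-loops. The accepting set is {S3}.
5 states suffice.
        0   1  
>  S0   S0  S1 
   S1   S1  S2 
   S2   S2  S3 
 * S3   S3  S4 
   S4   S4  S4 
(> = start, * = accepting)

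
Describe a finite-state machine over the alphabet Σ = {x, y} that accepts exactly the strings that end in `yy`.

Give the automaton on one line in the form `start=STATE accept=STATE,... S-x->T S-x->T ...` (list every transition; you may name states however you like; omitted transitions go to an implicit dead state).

start=S0 accept=S2 S0-x->S0 S0-y->S1 S1-x->S0 S1-y->S2 S2-x->S0 S2-y->S2

Let each state record the length of the longest suffix of the input read so far that is also a prefix of `yy`. S1 means the last symbol is `y`; S2 means the last 2 symbols are `yy`. Accept only at S2, where the string currently ends in `yy`.
With 3 states:
        x   y  
>  S0   S0  S1 
   S1   S0  S2 
 * S2   S0  S2 
(> = start, * = accepting)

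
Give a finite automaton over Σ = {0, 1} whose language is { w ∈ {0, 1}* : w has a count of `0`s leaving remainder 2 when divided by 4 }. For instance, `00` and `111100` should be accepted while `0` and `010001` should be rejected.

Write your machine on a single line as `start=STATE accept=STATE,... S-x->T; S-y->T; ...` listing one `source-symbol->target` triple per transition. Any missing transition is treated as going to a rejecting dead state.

start=S0; accept=S2; S0-0->S1; S0-1->S0; S1-0->S2; S1-1->S1; S2-0->S3; S2-1->S2; S3-0->S0; S3-1->S3

The only thing that matters is how many `0`s have appeared, reduced mod 4. Use one state per residue: S0 for 0, …, S3 for 3. Reading `0` moves to the next residue; anything else stays put. S2 is accepting.
        0   1  
>  S0   S1  S0 
   S1   S2  S1 
 * S2   S3  S2 
   S3   S0  S3 
(> = start, * = accepting)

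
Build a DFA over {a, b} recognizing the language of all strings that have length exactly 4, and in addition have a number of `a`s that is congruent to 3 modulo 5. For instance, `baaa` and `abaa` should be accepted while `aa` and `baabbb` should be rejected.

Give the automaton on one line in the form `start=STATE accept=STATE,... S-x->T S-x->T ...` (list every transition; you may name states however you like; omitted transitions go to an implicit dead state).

start=q0 accept=q8 q0-a->q1 q0-b->q2 q1-a->q3 q1-b->q4 q2-a->q4 q2-b->q5 q3-a->q6 q3-b->q7 q4-a->q7 q4-b->q5 q5-a->q5 q5-b->q5 q6-a->q5 q6-b->q8 q7-a->q8 q7-b->q5 q8-a->q5 q8-b->q5

Run two small machines in parallel and take their product. One (6 states) tracks the input length, saturating at 5; the other (5 states) tracks the count of `a`s modulo 5. Each combined state is a pair, one component from each; accept when both components accept. After merging equivalent states the machine shrinks.
9 states suffice.
        a   b  
>  q0   q1  q2 
   q1   q3  q4 
   q2   q4  q5 
   q3   q6  q7 
   q4   q7  q5 
   q5   q5  q5 
   q6   q5  q8 
   q7   q8  q5 
 * q8   q5  q5 
(> = start, * = accepting)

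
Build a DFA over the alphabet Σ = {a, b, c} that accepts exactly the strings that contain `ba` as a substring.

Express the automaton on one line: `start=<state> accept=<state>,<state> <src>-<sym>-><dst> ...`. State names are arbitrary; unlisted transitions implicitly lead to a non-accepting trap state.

States S0..S1 record the length of the longest prefix of `ba` that matches the current input suffix. Reaching S2 means `ba` has been seen, and we stay there forever. Accept from S2.
With 3 states:
        a   b   c  
>  S0   S0  S1  S0 
   S1   S2  S1  S0 
 * S2   S2  S2  S2 
(> = start, * = accepting)

start=S0 accept=S2 S0-a->S0 S0-b->S1 S0-c->S0 S1-a->S2 S1-b->S1 S1-c->S0 S2-a->S2 S2-b->S2 S2-c->S2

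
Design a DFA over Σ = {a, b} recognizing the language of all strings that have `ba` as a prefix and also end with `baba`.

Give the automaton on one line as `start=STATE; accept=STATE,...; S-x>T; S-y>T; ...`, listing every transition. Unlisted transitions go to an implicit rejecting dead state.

Build one automaton per condition and run them in lockstep. One (4 states) tracks whether the input so far still matches the prefix `ba`; the other (5 states) tracks how much of the suffix `baba` has currently been matched. Each combined state is a pair, one component from each; accept when both components accept.
A 12-state machine:
          a    b  
>  S0     S1   S2 
   S1     S1   S3 
   S2     S4   S3 
   S3     S5   S3 
   S4     S6   S7 
   S5     S1   S8 
   S6     S6   S9 
   S7    S10   S9 
   S8    S11   S3 
   S9     S4   S9 
 * S10    S6   S7 
   S11    S1   S8 
(> = start, * = accepting)

start=S0; accept=S10; S0-a>S1; S0-b>S2; S1-a>S1; S1-b>S3; S2-a>S4; S2-b>S3; S3-a>S5; S3-b>S3; S4-a>S6; S4-b>S7; S5-a>S1; S5-b>S8; S6-a>S6; S6-b>S9; S7-a>S10; S7-b>S9; S8-a>S11; S8-b>S3; S9-a>S4; S9-b>S9; S10-a>S6; S10-b>S7; S11-a>S1; S11-b>S8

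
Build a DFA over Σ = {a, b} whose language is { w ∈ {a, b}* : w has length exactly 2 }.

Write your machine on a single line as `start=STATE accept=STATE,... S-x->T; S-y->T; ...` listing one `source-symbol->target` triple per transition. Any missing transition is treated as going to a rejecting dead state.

start=q0; accept=q2; q0-a->q1; q0-b->q1; q1-a->q2; q1-b->q2; q2-a->q3; q2-b->q3; q3-a->q3; q3-b->q3

We only need to distinguish lengths 0, 1, …, 2, and '>2'. Chain q0 → q1 → q2 → q3 on every symbol, with q3 looping. Accepting states: {q2}.
With 4 states:
        a   b  
>  q0   q1  q1 
   q1   q2  q2 
 * q2   q3  q3 
   q3   q3  q3 
(> = start, * = accepting)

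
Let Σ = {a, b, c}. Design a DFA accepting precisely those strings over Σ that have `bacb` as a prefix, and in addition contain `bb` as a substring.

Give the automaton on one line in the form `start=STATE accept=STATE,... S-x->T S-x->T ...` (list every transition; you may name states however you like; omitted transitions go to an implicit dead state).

start=S0 accept=S9 S0-a->S1 S0-b->S2 S0-c->S1 S1-a->S1 S1-b->S3 S1-c->S1 S2-a->S4 S2-b->S5 S2-c->S1 S3-a->S1 S3-b->S5 S3-c->S1 S4-a->S1 S4-b->S3 S4-c->S6 S5-a->S5 S5-b->S5 S5-c->S5 S6-a->S1 S6-b->S7 S6-c->S1 S7-a->S8 S7-b->S9 S7-c->S8 S8-a->S8 S8-b->S7 S8-c->S8 S9-a->S9 S9-b->S9 S9-c->S9

Handle the two conditions separately and then intersect. One (6 states) tracks whether the input so far still matches the prefix `bacb`; the other (3 states) tracks whether and how much of `bb` has been seen. Each combined state is a pair, one component from each; accept when both components accept.
A 10-state machine:
        a   b   c  
>  S0   S1  S2  S1 
   S1   S1  S3  S1 
   S2   S4  S5  S1 
   S3   S1  S5  S1 
   S4   S1  S3  S6 
   S5   S5  S5  S5 
   S6   S1  S7  S1 
   S7   S8  S9  S8 
   S8   S8  S7  S8 
 * S9   S9  S9  S9 
(> = start, * = accepting)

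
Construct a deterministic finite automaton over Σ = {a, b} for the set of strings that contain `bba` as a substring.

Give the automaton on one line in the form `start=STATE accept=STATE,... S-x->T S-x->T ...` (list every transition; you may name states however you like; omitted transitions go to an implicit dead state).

start=s0 accept=s3 s0-a->s0 s0-b->s1 s1-a->s0 s1-b->s2 s2-a->s3 s2-b->s2 s3-a->s3 s3-b->s3

States s0..s2 record the length of the longest prefix of `bba` that matches the current input suffix. Reaching s3 means `bba` has been seen, and we stay there forever. Accept from s3.
        a   b  
>  s0   s0  s1 
   s1   s0  s2 
   s2   s3  s2 
 * s3   s3  s3 
(> = start, * = accepting)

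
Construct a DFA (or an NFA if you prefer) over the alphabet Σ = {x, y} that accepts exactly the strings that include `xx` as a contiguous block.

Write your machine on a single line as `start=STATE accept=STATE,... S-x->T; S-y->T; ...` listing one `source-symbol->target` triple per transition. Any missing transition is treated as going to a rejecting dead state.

States S0..S1 record the length of the longest prefix of `xx` that matches the current input suffix. Reaching S2 means `xx` has been seen, and we stay there forever. Accept from S2.
        x   y  
>  S0   S1  S0 
   S1   S2  S0 
 * S2   S2  S2 
(> = start, * = accepting)

start=S0; accept=S2; S0-x->S1; S0-y->S0; S1-x->S2; S1-y->S0; S2-x->S2; S2-y->S2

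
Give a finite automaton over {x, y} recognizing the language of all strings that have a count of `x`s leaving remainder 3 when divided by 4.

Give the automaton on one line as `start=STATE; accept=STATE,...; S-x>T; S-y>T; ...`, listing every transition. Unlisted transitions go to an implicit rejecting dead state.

start=q0; accept=q3; q0-x>q1; q0-y>q0; q1-x>q2; q1-y>q1; q2-x>q3; q2-y>q2; q3-x>q0; q3-y>q3

Keep the running count of `x`s modulo 4: each `x` advances along the cycle q0 → q1 → q2 → q3 → q0 while other symbols loop. Accept at q3.
        x   y  
>  q0   q1  q0 
   q1   q2  q1 
   q2   q3  q2 
 * q3   q0  q3 
(> = start, * = accepting)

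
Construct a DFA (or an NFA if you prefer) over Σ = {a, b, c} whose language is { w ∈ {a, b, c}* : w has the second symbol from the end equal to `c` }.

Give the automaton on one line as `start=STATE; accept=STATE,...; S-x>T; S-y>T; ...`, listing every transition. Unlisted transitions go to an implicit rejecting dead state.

start=q0; accept=q10,q11,q12; q0-a>q1; q0-b>q2; q0-c>q3; q1-a>q4; q1-b>q5; q1-c>q6; q2-a>q7; q2-b>q8; q2-c>q9; q3-a>q10; q3-b>q11; q3-c>q12; q4-a>q4; q4-b>q5; q4-c>q6; q5-a>q7; q5-b>q8; q5-c>q9; q6-a>q10; q6-b>q11; q6-c>q12; q7-a>q4; q7-b>q5; q7-c>q6; q8-a>q7; q8-b>q8; q8-c>q9; q9-a>q10; q9-b>q11; q9-c>q12; q10-a>q4; q10-b>q5; q10-c>q6; q11-a>q7; q11-b>q8; q11-c>q9; q12-a>q10; q12-b>q11; q12-c>q12

A DFA must remember the last 2 symbols (since which symbol is second-to-last isn't known until the input ends). Use one state per possible window of the last ≤2 symbols; accept from those whose window starts with `c`.
With 13 states:
          a    b    c  
>  q0     q1   q2   q3 
   q1     q4   q5   q6 
   q2     q7   q8   q9 
   q3    q10  q11  q12 
   q4     q4   q5   q6 
   q5     q7   q8   q9 
   q6    q10  q11  q12 
   q7     q4   q5   q6 
   q8     q7   q8   q9 
   q9    q10  q11  q12 
 * q10    q4   q5   q6 
 * q11    q7   q8   q9 
 * q12   q10  q11  q12 
(> = start, * = accepting)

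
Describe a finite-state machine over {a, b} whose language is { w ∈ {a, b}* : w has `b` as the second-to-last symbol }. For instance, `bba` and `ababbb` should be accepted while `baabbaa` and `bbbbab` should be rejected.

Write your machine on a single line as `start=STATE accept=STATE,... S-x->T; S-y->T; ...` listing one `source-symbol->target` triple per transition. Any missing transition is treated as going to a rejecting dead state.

Because acceptance depends on a position counted from the end, the machine has to buffer the most recent 2 symbols. Make each state the string of the last up-to-2 symbols read; on input `x` shift the window left and append `x`. Accept when the buffered window has length 2 and begins with `b`.
With 7 states:
        a   b  
>  q0   q1  q2 
   q1   q3  q4 
   q2   q5  q6 
   q3   q3  q4 
   q4   q5  q6 
 * q5   q3  q4 
 * q6   q5  q6 
(> = start, * = accepting)

start=q0; accept=q5,q6; q0-a->q1; q0-b->q2; q1-a->q3; q1-b->q4; q2-a->q5; q2-b->q6; q3-a->q3; q3-b->q4; q4-a->q5; q4-b->q6; q5-a->q3; q5-b->q4; q6-a->q5; q6-b->q6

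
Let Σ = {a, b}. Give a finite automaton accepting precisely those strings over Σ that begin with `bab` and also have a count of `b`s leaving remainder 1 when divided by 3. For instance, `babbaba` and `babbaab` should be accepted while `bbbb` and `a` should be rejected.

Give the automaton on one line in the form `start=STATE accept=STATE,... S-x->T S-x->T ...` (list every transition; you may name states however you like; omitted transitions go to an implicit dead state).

start=s0 accept=s6 s0-a->s1 s0-b->s2 s1-a->s1 s1-b->s1 s2-a->s3 s2-b->s1 s3-a->s1 s3-b->s4 s4-a->s4 s4-b->s5 s5-a->s5 s5-b->s6 s6-a->s6 s6-b->s4

Build one automaton per condition and run them in lockstep. One (5 states) tracks whether the input so far still matches the prefix `bab`; the other (3 states) tracks the count of `b`s modulo 3. Each combined state is a pair, one component from each; accept when both components accept. After merging equivalent states the machine shrinks.
7 states suffice.
        a   b  
>  s0   s1  s2 
   s1   s1  s1 
   s2   s3  s1 
   s3   s1  s4 
   s4   s4  s5 
   s5   s5  s6 
 * s6   s6  s4 
(> = start, * = accepting)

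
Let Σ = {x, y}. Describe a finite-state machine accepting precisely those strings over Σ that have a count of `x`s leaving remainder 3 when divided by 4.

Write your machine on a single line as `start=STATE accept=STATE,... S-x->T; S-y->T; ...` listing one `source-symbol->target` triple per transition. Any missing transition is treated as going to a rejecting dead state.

Keep the running count of `x`s modulo 4: each `x` advances along the cycle S0 → S1 → S2 → S3 → S0 while other symbols loop. Accept at S3.
With 4 states:
        x   y  
>  S0   S1  S0 
   S1   S2  S1 
   S2   S3  S2 
 * S3   S0  S3 
(> = start, * = accepting)

start=S0; accept=S3; S0-x->S1; S0-y->S0; S1-x->S2; S1-y->S1; S2-x->S3; S2-y->S2; S3-x->S0; S3-y->S3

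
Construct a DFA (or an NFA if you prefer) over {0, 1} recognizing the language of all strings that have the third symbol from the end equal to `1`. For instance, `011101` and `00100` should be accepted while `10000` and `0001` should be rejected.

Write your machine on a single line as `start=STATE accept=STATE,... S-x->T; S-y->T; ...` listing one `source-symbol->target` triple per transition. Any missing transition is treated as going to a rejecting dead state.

A DFA must remember the last 3 symbols (since which symbol is third-to-last isn't known until the input ends). Use one state per possible window of the last ≤3 symbols; accept from those whose window starts with `1`.
With 15 states:
          0    1  
>  q0     q1   q2 
   q1     q3   q4 
   q2     q5   q6 
   q3     q7   q8 
   q4     q9  q10 
   q5    q11  q12 
   q6    q13  q14 
   q7     q7   q8 
   q8     q9  q10 
   q9    q11  q12 
   q10   q13  q14 
 * q11    q7   q8 
 * q12    q9  q10 
 * q13   q11  q12 
 * q14   q13  q14 
(> = start, * = accepting)

start=q0; accept=q11,q12,q13,q14; q0-0->q1; q0-1->q2; q1-0->q3; q1-1->q4; q2-0->q5; q2-1->q6; q3-0->q7; q3-1->q8; q4-0->q9; q4-1->q10; q5-0->q11; q5-1->q12; q6-0->q13; q6-1->q14; q7-0->q7; q7-1->q8; q8-0->q9; q8-1->q10; q9-0->q11; q9-1->q12; q10-0->q13; q10-1->q14; q11-0->q7; q11-1->q8; q12-0->q9; q12-1->q10; q13-0->q11; q13-1->q12; q14-0->q13; q14-1->q14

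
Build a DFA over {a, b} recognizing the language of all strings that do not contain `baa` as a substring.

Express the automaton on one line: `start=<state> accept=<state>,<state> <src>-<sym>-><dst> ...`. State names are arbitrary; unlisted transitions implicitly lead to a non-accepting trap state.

start=q0 accept=q0,q1,q2 q0-a->q0 q0-b->q1 q1-a->q2 q1-b->q1 q2-a->q3 q2-b->q1 q3-a->q3 q3-b->q3

This is the complement of 'contains `baa`'. Use the same substring-matching states — q0 through q3 holding how much of `baa` has just been matched — but flip the accepting set: everything except the trap q3 accepts.
With 4 states:
        a   b  
>* q0   q0  q1 
 * q1   q2  q1 
 * q2   q3  q1 
   q3   q3  q3 
(> = start, * = accepting)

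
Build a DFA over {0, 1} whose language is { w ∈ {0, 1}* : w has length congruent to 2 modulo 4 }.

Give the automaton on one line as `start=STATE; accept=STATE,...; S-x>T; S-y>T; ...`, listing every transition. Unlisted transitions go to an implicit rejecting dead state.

Count input length modulo 4: every symbol advances one step around the cycle q0 → q1 → q2 → q3 → q0. Accept at q2.
With 4 states:
        0   1  
>  q0   q1  q1 
   q1   q2  q2 
 * q2   q3  q3 
   q3   q0  q0 
(> = start, * = accepting)

start=q0; accept=q2; q0-0>q1; q0-1>q1; q1-0>q2; q1-1>q2; q2-0>q3; q2-1>q3; q3-0>q0; q3-1>q0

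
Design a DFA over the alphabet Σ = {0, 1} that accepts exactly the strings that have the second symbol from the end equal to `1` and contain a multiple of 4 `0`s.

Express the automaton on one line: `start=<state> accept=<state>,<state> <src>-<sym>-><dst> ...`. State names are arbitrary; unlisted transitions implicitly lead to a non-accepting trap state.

Run two small machines in parallel and take their product. One (7 states) tracks the last 2 symbols read; the other (4 states) tracks the count of `0`s modulo 4. Each combined state is a pair, one component from each; accept when both components accept.
With 19 states:
          0    1  
>  q0     q1   q2 
   q1     q3   q4 
   q2     q5   q6 
   q3     q7   q8 
   q4     q9  q10 
   q5     q3   q4 
 * q6     q5   q6 
   q7    q11  q12 
   q8    q13  q14 
   q9     q7   q8 
   q10    q9  q10 
   q11   q15  q16 
   q12   q17  q18 
   q13   q11  q12 
   q14   q13  q14 
   q15    q3   q4 
   q16    q5   q6 
 * q17   q15  q16 
   q18   q17  q18 
(> = start, * = accepting)

start=q0 accept=q6,q17 q0-0->q1 q0-1->q2 q1-0->q3 q1-1->q4 q2-0->q5 q2-1->q6 q3-0->q7 q3-1->q8 q4-0->q9 q4-1->q10 q5-0->q3 q5-1->q4 q6-0->q5 q6-1->q6 q7-0->q11 q7-1->q12 q8-0->q13 q8-1->q14 q9-0->q7 q9-1->q8 q10-0->q9 q10-1->q10 q11-0->q15 q11-1->q16 q12-0->q17 q12-1->q18 q13-0->q11 q13-1->q12 q14-0->q13 q14-1->q14 q15-0->q3 q15-1->q4 q16-0->q5 q16-1->q6 q17-0->q15 q17-1->q16 q18-0->q17 q18-1->q18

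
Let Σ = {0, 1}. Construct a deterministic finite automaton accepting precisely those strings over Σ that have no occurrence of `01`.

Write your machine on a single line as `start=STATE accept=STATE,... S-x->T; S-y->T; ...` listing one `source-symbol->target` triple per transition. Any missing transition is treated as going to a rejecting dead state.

This is the complement of 'contains `01`'. Use the same substring-matching states — A through C holding how much of `01` has just been matched — but flip the accepting set: everything except the trap C accepts.
A 3-state machine:
       0  1 
>* A   B  A 
 * B   B  C 
   C   C  C 
(> = start, * = accepting)

start=A; accept=A,B; A-0->B; A-1->A; B-0->B; B-1->C; C-0->C; C-1->C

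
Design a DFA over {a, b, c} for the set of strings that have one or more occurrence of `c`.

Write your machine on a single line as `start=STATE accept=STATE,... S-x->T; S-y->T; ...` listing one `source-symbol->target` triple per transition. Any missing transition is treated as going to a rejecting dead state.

Count `c`s, saturating at 2: state S0 means no `c` yet, S1 means one `c` seen, S2 means more than one. Each `c` increments (capped at S2); other symbols loop. Accept from {S1, S2}.
3 states suffice.
        a   b   c  
>  S0   S0  S0  S1 
 * S1   S1  S1  S2 
 * S2   S2  S2  S2 
(> = start, * = accepting)

start=S0; accept=S1,S2; S0-a->S0; S0-b->S0; S0-c->S1; S1-a->S1; S1-b->S1; S1-c->S2; S2-a->S2; S2-b->S2; S2-c->S2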